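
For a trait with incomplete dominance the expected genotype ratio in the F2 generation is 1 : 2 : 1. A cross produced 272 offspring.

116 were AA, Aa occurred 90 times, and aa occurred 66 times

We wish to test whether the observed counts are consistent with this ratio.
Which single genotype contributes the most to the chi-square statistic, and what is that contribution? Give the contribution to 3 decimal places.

AA, 33.882

Ratio total = 4. Expected counts: 272×1/4 = 68, 272×2/4 = 136, 272×1/4 = 68.
cat         O        E   (O−E)²/E
AA        116       68    33.8824
Aa         90      136    15.5588
aa         66       68     0.0588
The largest term is for AA: 33.882.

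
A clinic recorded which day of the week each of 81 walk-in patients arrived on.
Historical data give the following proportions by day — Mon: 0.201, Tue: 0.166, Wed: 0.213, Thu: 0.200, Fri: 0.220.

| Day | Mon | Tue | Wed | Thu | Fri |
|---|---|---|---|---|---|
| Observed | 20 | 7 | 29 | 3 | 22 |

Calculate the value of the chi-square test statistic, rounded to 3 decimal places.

23.674

Expected counts E_i = n·p_i: 81×0.201 = 16.281, 81×0.166 = 13.446, 81×0.213 = 17.253, 81×0.200 = 16.2, 81×0.220 = 17.82.
χ² = (20−16.281)²/16.281 + (7−13.446)²/13.446 + (29−17.253)²/17.253 + (3−16.2)²/16.2 + (22−17.82)²/17.82
   = 0.8495 + 3.0902 + 7.9981 + 10.7556 + 0.9805
Sum = 23.674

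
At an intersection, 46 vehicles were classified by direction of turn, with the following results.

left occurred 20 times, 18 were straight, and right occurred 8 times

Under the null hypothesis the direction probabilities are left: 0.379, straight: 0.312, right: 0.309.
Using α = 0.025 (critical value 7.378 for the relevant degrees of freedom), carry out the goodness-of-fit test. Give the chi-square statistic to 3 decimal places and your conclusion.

4.022; do not reject

Expected counts E_i = n·p_i: 46×0.379 = 17.434, 46×0.312 = 14.352, 46×0.309 = 14.214.
cat           O        E   (O−E)²/E
left         20   17.434     0.3777
straight     18   14.352     0.9273
right         8   14.214     2.7166
Sum = 4.022
df = 2. Since 4.022 < 7.378, we do not reject H₀.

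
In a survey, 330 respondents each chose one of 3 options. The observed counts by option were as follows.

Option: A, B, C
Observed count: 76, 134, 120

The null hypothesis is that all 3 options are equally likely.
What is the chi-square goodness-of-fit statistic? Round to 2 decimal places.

16.65

Under H₀ each category has probability 1/3, so each expected count is 330/3 = 110.
A: (76 − 110)²/110 = 1156/110 = 10.509
B: (134 − 110)²/110 = 576/110 = 5.236
C: (120 − 110)²/110 = 100/110 = 0.909
Sum = 16.65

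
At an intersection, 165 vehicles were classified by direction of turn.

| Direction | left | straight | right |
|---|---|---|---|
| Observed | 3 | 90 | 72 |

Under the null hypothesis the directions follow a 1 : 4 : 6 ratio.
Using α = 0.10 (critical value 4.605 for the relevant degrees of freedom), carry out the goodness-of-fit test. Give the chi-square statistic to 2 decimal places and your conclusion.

28.20; reject

Ratio total = 11. Expected counts: 165×1/11 = 15, 165×4/11 = 60, 165×6/11 = 90.
left: (3 − 15)²/15 = 144/15 = 9.600
straight: (90 − 60)²/60 = 900/60 = 15.000
right: (72 − 90)²/90 = 324/90 = 3.600
Sum = 28.20
df = 2. Since 28.20 > 4.605, we reject H₀.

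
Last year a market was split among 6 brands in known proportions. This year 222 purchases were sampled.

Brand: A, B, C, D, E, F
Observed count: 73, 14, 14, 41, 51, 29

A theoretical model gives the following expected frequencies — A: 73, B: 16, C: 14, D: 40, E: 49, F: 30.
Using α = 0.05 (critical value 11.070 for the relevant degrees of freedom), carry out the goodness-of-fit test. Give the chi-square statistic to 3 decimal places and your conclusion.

cat         O        E   (O−E)²/E
A          73       73     0.0000
B          14       16     0.2500
C          14       14     0.0000
D          41       40     0.0250
E          51       49     0.0816
F          29       30     0.0333
Sum = 0.390
df = 5. Since 0.390 < 11.070, we do not reject H₀.

0.390; do not reject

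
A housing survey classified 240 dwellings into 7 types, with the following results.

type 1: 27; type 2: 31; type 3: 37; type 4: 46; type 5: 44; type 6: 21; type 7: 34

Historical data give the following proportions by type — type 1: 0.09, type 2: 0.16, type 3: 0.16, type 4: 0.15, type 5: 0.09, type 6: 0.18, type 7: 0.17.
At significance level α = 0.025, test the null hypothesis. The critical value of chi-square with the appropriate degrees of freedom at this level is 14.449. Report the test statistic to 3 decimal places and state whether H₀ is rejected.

41.376; reject

Expected counts E_i = n·p_i: 240×0.09 = 21.6, 240×0.16 = 38.4, 240×0.16 = 38.4, 240×0.15 = 36, 240×0.09 = 21.6, 240×0.18 = 43.2, 240×0.17 = 40.8.
χ² = (27−21.6)²/21.6 + (31−38.4)²/38.4 + (37−38.4)²/38.4 + (46−36)²/36 + (44−21.6)²/21.6 + (21−43.2)²/43.2 + (34−40.8)²/40.8
   = 1.3500 + 1.4260 + 0.0510 + 2.7778 + 23.2296 + 11.4083 + 1.1333
Sum = 41.376
df = 6. Since 41.376 > 14.449, we reject H₀.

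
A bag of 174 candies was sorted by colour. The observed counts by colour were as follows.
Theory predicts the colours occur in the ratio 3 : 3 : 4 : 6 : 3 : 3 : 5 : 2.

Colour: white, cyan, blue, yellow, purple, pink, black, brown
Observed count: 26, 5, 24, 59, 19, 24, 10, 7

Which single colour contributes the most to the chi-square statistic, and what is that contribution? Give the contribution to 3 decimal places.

yellow, 14.694

Ratio total = 29. Expected counts: 174×3/29 = 18, 174×3/29 = 18, 174×4/29 = 24, 174×6/29 = 36, 174×3/29 = 18, 174×3/29 = 18, 174×5/29 = 30, 174×2/29 = 12.
cat         O        E   (O−E)²/E
white      26       18     3.5556
cyan        5       18     9.3889
blue       24       24     0.0000
yellow     59       36    14.6944
purple     19       18     0.0556
pink       24       18     2.0000
black      10       30    13.3333
brown       7       12     2.0833
The largest term is for yellow: 14.694.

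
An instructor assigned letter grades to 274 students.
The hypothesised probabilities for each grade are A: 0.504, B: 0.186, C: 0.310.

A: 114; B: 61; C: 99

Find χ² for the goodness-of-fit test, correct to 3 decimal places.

Expected counts E_i = n·p_i: 274×0.504 = 138.096, 274×0.186 = 50.964, 274×0.310 = 84.94.
A: (114 − 138.096)²/138.096 = 580.617216/138.096 = 4.2044
B: (61 − 50.964)²/50.964 = 100.721296/50.964 = 1.9763
C: (99 − 84.94)²/84.94 = 197.6836/84.94 = 2.3273
Sum = 8.508

8.508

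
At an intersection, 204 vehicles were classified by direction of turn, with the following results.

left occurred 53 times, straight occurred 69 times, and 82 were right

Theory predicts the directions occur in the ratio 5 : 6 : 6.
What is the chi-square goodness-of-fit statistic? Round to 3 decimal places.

Ratio total = 17. Expected counts: 204×5/17 = 60, 204×6/17 = 72, 204×6/17 = 72.
χ² = (53−60)²/60 + (69−72)²/72 + (82−72)²/72
   = 0.8167 + 0.1250 + 1.3889
Sum = 2.331

2.331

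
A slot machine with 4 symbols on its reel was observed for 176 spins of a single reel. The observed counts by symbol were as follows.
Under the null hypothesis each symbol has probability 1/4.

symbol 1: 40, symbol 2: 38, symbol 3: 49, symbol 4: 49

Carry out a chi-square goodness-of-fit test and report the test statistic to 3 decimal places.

2.318

Expected count for each of the 4 categories: 176/4 = 44.
cat           O        E   (O−E)²/E
symbol 1     40       44     0.3636
symbol 2     38       44     0.8182
symbol 3     49       44     0.5682
symbol 4     49       44     0.5682
Sum = 2.318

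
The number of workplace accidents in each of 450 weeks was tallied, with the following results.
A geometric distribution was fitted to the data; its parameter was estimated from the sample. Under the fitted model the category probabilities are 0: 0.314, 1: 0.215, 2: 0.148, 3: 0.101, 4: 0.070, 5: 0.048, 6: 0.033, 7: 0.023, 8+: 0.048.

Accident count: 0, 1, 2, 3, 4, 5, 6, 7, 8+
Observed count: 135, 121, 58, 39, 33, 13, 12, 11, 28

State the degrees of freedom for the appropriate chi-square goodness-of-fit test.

There are k = 9 categories and 1 parameter estimated from the data, so df = 9 − 1 − 1 = 7.

7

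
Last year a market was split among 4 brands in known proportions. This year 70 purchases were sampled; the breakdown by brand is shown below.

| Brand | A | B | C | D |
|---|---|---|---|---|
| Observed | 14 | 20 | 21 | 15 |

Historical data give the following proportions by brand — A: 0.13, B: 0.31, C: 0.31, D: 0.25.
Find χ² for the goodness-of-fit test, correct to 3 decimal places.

3.151

Expected counts E_i = n·p_i: 70×0.13 = 9.1, 70×0.31 = 21.7, 70×0.31 = 21.7, 70×0.25 = 17.5.
A: (14 − 9.1)²/9.1 = 24.01/9.1 = 2.6385
B: (20 − 21.7)²/21.7 = 2.89/21.7 = 0.1332
C: (21 − 21.7)²/21.7 = 0.49/21.7 = 0.0226
D: (15 − 17.5)²/17.5 = 6.25/17.5 = 0.3571
Sum = 3.151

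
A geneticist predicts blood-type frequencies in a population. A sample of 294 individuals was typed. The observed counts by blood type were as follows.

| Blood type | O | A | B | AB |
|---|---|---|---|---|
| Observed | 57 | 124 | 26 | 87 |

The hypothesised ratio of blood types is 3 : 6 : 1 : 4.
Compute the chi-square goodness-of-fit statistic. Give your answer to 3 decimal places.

Ratio total = 14. Expected counts: 294×3/14 = 63, 294×6/14 = 126, 294×1/14 = 21, 294×4/14 = 84.
χ² = (57−63)²/63 + (124−126)²/126 + (26−21)²/21 + (87−84)²/84
   = 0.5714 + 0.0317 + 1.1905 + 0.1071
Sum = 1.901

1.901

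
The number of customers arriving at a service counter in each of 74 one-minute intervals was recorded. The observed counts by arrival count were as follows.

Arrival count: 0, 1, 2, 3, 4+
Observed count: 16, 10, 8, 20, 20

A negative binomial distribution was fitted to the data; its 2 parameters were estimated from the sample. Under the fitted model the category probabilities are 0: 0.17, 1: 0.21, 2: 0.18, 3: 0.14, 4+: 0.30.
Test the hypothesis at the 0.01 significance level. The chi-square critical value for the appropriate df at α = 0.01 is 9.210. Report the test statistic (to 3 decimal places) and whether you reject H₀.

14.218; reject

Expected counts E_i = n·p_i: 74×0.17 = 12.58, 74×0.21 = 15.54, 74×0.18 = 13.32, 74×0.14 = 10.36, 74×0.30 = 22.2.
cat         O        E   (O−E)²/E
0          16    12.58     0.9298
1          10    15.54     1.9750
2           8    13.32     2.1248
3          20    10.36     8.9700
4+         20     22.2     0.2180
Sum = 14.218
df = 2. Since 14.218 > 9.210, we reject H₀.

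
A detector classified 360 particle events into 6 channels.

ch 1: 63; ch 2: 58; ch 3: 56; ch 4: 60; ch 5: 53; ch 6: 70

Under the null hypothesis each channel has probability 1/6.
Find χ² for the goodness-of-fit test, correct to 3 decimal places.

2.967

Expected count for each of the 6 categories: 360/6 = 60.
ch 1: (63 − 60)²/60 = 9/60 = 0.1500
ch 2: (58 − 60)²/60 = 4/60 = 0.0667
ch 3: (56 − 60)²/60 = 16/60 = 0.2667
ch 4: (60 − 60)²/60 = 0/60 = 0.0000
ch 5: (53 − 60)²/60 = 49/60 = 0.8167
ch 6: (70 − 60)²/60 = 100/60 = 1.6667
Sum = 2.967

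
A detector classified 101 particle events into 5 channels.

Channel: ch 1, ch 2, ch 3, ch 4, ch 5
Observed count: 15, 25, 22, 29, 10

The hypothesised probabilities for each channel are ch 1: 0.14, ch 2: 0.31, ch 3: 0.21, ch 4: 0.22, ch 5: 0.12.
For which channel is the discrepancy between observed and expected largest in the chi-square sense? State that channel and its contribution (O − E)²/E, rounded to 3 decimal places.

Expected counts E_i = n·p_i: 101×0.14 = 14.14, 101×0.31 = 31.31, 101×0.21 = 21.21, 101×0.22 = 22.22, 101×0.12 = 12.12.
χ² = (15−14.14)²/14.14 + (25−31.31)²/31.31 + (22−21.21)²/21.21 + (29−22.22)²/22.22 + (10−12.12)²/12.12
   = 0.0523 + 1.2717 + 0.0294 + 2.0688 + 0.3708
The largest term is for ch 4: 2.069.

ch 4, 2.069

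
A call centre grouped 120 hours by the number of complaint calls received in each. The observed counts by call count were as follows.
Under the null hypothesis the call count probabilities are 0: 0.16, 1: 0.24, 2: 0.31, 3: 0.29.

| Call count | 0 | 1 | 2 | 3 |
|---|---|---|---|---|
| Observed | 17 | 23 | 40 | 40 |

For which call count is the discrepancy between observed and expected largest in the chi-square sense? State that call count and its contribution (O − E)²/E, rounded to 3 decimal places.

1, 1.168

Expected counts E_i = n·p_i: 120×0.16 = 19.2, 120×0.24 = 28.8, 120×0.31 = 37.2, 120×0.29 = 34.8.
χ² = (17−19.2)²/19.2 + (23−28.8)²/28.8 + (40−37.2)²/37.2 + (40−34.8)²/34.8
   = 0.2521 + 1.1681 + 0.2108 + 0.7770
The largest term is for 1: 1.168.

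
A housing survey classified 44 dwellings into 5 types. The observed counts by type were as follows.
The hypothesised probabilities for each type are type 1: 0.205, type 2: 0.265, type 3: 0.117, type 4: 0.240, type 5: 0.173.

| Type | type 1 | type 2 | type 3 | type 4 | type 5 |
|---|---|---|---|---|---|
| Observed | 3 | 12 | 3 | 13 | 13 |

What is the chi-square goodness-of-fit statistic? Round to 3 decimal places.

Expected counts E_i = n·p_i: 44×0.205 = 9.02, 44×0.265 = 11.66, 44×0.117 = 5.148, 44×0.240 = 10.56, 44×0.173 = 7.612.
χ² = (3−9.02)²/9.02 + (12−11.66)²/11.66 + (3−5.148)²/5.148 + (13−10.56)²/10.56 + (13−7.612)²/7.612
   = 4.0178 + 0.0099 + 0.8963 + 0.5638 + 3.8138
Sum = 9.302

9.302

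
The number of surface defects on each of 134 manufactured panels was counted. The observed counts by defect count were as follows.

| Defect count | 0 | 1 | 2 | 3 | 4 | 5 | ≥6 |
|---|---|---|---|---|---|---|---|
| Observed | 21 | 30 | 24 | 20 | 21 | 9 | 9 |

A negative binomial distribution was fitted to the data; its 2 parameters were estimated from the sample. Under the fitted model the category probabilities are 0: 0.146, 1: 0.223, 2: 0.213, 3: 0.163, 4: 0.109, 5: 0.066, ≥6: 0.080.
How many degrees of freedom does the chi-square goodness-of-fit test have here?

4

There are k = 7 categories and 2 parameters estimated from the data, so df = 7 − 1 − 2 = 4.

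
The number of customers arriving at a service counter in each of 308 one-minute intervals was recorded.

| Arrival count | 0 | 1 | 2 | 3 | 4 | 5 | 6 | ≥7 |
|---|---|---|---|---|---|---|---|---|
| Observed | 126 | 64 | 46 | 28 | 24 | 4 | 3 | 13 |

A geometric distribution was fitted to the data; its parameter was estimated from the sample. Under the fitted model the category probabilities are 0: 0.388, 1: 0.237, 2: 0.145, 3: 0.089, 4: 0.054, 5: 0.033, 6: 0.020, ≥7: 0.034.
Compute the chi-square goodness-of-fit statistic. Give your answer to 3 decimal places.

10.748

Expected counts E_i = n·p_i: 308×0.388 = 119.504, 308×0.237 = 72.996, 308×0.145 = 44.66, 308×0.089 = 27.412, 308×0.054 = 16.632, 308×0.033 = 10.164, 308×0.020 = 6.16, 308×0.034 = 10.472.
χ² = (126−119.504)²/119.504 + (64−72.996)²/72.996 + (46−44.66)²/44.66 + (28−27.412)²/27.412 + (24−16.632)²/16.632 + (4−10.164)²/10.164 + (3−6.16)²/6.16 + (13−10.472)²/10.472
   = 0.3531 + 1.1087 + 0.0402 + 0.0126 + 3.2640 + 3.7382 + 1.6210 + 0.6103
Sum = 10.748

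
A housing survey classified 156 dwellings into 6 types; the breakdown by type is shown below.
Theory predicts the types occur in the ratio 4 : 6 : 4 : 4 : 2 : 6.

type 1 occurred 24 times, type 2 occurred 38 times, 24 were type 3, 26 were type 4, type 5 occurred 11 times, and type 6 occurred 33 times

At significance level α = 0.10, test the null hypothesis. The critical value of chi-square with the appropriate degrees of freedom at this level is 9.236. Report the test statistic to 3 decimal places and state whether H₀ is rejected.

Ratio total = 26. Expected counts: 156×4/26 = 24, 156×6/26 = 36, 156×4/26 = 24, 156×4/26 = 24, 156×2/26 = 12, 156×6/26 = 36.
type 1: (24 − 24)²/24 = 0/24 = 0.0000
type 2: (38 − 36)²/36 = 4/36 = 0.1111
type 3: (24 − 24)²/24 = 0/24 = 0.0000
type 4: (26 − 24)²/24 = 4/24 = 0.1667
type 5: (11 − 12)²/12 = 1/12 = 0.0833
type 6: (33 − 36)²/36 = 9/36 = 0.2500
Sum = 0.611
df = 5. Since 0.611 < 9.236, we do not reject H₀.

0.611; do not reject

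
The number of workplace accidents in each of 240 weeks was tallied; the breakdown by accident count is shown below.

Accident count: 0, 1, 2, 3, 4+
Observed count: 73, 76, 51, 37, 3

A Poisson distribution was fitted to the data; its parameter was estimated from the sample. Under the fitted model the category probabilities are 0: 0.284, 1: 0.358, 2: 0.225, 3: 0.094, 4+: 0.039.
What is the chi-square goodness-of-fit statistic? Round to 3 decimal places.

Expected counts E_i = n·p_i: 240×0.284 = 68.16, 240×0.358 = 85.92, 240×0.225 = 54, 240×0.094 = 22.56, 240×0.039 = 9.36.
χ² = (73−68.16)²/68.16 + (76−85.92)²/85.92 + (51−54)²/54 + (37−22.56)²/22.56 + (3−9.36)²/9.36
   = 0.3437 + 1.1453 + 0.1667 + 9.2426 + 4.3215
Sum = 15.220

15.220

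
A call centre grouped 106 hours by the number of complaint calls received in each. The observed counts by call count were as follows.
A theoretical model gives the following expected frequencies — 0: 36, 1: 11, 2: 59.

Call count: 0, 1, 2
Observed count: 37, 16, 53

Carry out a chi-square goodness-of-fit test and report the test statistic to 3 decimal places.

2.911

cat         O        E   (O−E)²/E
0          37       36     0.0278
1          16       11     2.2727
2          53       59     0.6102
Sum = 2.911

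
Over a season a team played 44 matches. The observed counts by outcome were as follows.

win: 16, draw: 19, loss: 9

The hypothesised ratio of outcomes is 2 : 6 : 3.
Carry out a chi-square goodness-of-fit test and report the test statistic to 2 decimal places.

Ratio total = 11. Expected counts: 44×2/11 = 8, 44×6/11 = 24, 44×3/11 = 12.
cat         O        E   (O−E)²/E
win        16        8      8.000
draw       19       24      1.042
loss        9       12      0.750
Sum = 9.79

9.79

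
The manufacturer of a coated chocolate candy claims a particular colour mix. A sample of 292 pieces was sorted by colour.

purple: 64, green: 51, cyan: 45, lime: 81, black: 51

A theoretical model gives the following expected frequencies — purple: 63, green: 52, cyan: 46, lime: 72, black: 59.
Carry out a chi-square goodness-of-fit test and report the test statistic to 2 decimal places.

cat         O        E   (O−E)²/E
purple     64       63      0.016
green      51       52      0.019
cyan       45       46      0.022
lime       81       72      1.125
black      51       59      1.085
Sum = 2.27

2.27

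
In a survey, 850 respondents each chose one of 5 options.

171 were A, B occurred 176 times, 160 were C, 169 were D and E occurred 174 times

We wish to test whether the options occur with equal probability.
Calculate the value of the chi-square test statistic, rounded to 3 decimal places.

Under H₀ each category has probability 1/5, so each expected count is 850/5 = 170.
cat         O        E   (O−E)²/E
A         171      170     0.0059
B         176      170     0.2118
C         160      170     0.5882
D         169      170     0.0059
E         174      170     0.0941
Sum = 0.906

0.906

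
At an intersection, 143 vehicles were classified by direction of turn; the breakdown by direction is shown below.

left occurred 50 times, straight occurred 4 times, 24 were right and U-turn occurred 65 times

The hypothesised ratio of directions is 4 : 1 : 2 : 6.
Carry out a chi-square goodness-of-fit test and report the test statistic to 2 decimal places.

5.47

Ratio total = 13. Expected counts: 143×4/13 = 44, 143×1/13 = 11, 143×2/13 = 22, 143×6/13 = 66.
left: (50 − 44)²/44 = 36/44 = 0.818
straight: (4 − 11)²/11 = 49/11 = 4.455
right: (24 − 22)²/22 = 4/22 = 0.182
U-turn: (65 − 66)²/66 = 1/66 = 0.015
Sum = 5.47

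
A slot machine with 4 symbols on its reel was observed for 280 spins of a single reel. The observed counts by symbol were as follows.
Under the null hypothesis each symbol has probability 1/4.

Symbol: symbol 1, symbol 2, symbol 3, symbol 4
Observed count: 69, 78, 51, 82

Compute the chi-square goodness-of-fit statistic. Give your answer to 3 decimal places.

8.143

Under H₀ each category has probability 1/4, so each expected count is 280/4 = 70.
χ² = (69−70)²/70 + (78−70)²/70 + (51−70)²/70 + (82−70)²/70
   = 0.0143 + 0.9143 + 5.1571 + 2.0571
Sum = 8.143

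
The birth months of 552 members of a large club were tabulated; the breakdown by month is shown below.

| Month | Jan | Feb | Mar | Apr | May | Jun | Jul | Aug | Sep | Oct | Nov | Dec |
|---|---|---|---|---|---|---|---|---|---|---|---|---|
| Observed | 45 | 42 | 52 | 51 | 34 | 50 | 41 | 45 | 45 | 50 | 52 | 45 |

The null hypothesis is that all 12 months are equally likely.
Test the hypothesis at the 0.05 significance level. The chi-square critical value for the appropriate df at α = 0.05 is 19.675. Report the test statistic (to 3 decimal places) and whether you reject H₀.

6.913; do not reject

Under H₀ each category has probability 1/12, so each expected count is 552/12 = 46.
Jan: (45 − 46)²/46 = 1/46 = 0.0217
Feb: (42 − 46)²/46 = 16/46 = 0.3478
Mar: (52 − 46)²/46 = 36/46 = 0.7826
Apr: (51 − 46)²/46 = 25/46 = 0.5435
May: (34 − 46)²/46 = 144/46 = 3.1304
Jun: (50 − 46)²/46 = 16/46 = 0.3478
Jul: (41 − 46)²/46 = 25/46 = 0.5435
Aug: (45 − 46)²/46 = 1/46 = 0.0217
Sep: (45 − 46)²/46 = 1/46 = 0.0217
Oct: (50 − 46)²/46 = 16/46 = 0.3478
Nov: (52 − 46)²/46 = 36/46 = 0.7826
Dec: (45 − 46)²/46 = 1/46 = 0.0217
Sum = 6.913
df = 11. Since 6.913 < 19.675, we do not reject H₀.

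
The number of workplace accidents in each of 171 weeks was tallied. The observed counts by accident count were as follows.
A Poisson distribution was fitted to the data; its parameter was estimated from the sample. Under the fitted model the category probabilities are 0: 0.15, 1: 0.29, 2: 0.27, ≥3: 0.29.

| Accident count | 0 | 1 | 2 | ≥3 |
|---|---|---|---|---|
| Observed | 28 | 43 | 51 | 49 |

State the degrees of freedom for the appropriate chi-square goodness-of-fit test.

2

There are k = 4 categories and 1 parameter estimated from the data, so df = 4 − 1 − 1 = 2.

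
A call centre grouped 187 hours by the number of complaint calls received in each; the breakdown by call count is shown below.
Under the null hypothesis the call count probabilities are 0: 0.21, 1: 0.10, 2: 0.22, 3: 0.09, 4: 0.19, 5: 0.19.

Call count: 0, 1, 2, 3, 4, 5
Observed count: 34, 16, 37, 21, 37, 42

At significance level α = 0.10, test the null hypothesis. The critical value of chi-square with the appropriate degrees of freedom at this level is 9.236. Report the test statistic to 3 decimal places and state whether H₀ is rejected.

Expected counts E_i = n·p_i: 187×0.21 = 39.27, 187×0.10 = 18.7, 187×0.22 = 41.14, 187×0.09 = 16.83, 187×0.19 = 35.53, 187×0.19 = 35.53.
cat         O        E   (O−E)²/E
0          34    39.27     0.7072
1          16     18.7     0.3898
2          37    41.14     0.4166
3          21    16.83     1.0332
4          37    35.53     0.0608
5          42    35.53     1.1782
Sum = 3.786
df = 5. Since 3.786 < 9.236, we do not reject H₀.

3.786; do not reject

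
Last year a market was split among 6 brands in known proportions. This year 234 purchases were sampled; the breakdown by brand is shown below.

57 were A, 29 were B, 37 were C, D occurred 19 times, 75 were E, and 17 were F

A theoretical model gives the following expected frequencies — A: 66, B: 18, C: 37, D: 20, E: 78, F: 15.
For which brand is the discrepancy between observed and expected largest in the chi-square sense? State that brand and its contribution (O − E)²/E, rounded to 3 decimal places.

B, 6.722

χ² = (57−66)²/66 + (29−18)²/18 + (37−37)²/37 + (19−20)²/20 + (75−78)²/78 + (17−15)²/15
   = 1.2273 + 6.7222 + 0.0000 + 0.0500 + 0.1154 + 0.2667
The largest term is for B: 6.722.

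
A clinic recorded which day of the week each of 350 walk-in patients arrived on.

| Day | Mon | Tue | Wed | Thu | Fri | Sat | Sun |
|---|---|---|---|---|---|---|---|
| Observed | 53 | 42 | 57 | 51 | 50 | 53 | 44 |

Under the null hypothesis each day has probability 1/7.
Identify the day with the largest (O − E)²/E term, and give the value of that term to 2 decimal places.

Tue, 1.28

Under H₀ each category has probability 1/7, so each expected count is 350/7 = 50.
Mon: (53 − 50)²/50 = 9/50 = 0.180
Tue: (42 − 50)²/50 = 64/50 = 1.280
Wed: (57 − 50)²/50 = 49/50 = 0.980
Thu: (51 − 50)²/50 = 1/50 = 0.020
Fri: (50 − 50)²/50 = 0/50 = 0.000
Sat: (53 − 50)²/50 = 9/50 = 0.180
Sun: (44 − 50)²/50 = 36/50 = 0.720
The largest term is for Tue: 1.28.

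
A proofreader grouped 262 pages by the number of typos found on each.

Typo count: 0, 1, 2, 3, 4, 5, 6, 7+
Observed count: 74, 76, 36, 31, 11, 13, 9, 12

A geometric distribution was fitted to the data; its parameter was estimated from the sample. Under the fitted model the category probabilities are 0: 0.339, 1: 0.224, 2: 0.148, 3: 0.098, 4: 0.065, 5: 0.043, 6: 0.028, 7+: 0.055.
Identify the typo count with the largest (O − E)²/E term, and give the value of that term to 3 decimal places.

Expected counts E_i = n·p_i: 262×0.339 = 88.818, 262×0.224 = 58.688, 262×0.148 = 38.776, 262×0.098 = 25.676, 262×0.065 = 17.03, 262×0.043 = 11.266, 262×0.028 = 7.336, 262×0.055 = 14.41.
χ² = (74−88.818)²/88.818 + (76−58.688)²/58.688 + (36−38.776)²/38.776 + (31−25.676)²/25.676 + (11−17.03)²/17.03 + (13−11.266)²/11.266 + (9−7.336)²/7.336 + (12−14.41)²/14.41
   = 2.4722 + 5.1068 + 0.1987 + 1.1039 + 2.1351 + 0.2669 + 0.3774 + 0.4031
The largest term is for 1: 5.107.

1, 5.107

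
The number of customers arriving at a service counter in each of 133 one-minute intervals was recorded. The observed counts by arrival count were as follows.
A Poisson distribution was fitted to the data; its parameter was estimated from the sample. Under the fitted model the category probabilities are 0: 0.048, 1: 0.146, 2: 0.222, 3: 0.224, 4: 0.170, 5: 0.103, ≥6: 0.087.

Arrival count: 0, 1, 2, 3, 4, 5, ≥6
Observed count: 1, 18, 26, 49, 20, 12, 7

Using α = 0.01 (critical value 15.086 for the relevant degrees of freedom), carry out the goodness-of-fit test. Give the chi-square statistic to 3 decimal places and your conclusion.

Expected counts E_i = n·p_i: 133×0.048 = 6.384, 133×0.146 = 19.418, 133×0.222 = 29.526, 133×0.224 = 29.792, 133×0.170 = 22.61, 133×0.103 = 13.699, 133×0.087 = 11.571.
χ² = (1−6.384)²/6.384 + (18−19.418)²/19.418 + (26−29.526)²/29.526 + (49−29.792)²/29.792 + (20−22.61)²/22.61 + (12−13.699)²/13.699 + (7−11.571)²/11.571
   = 4.5406 + 0.1035 + 0.4211 + 12.3841 + 0.3013 + 0.2107 + 1.8057
Sum = 19.767
df = 5. Since 19.767 > 15.086, we reject H₀.

19.767; reject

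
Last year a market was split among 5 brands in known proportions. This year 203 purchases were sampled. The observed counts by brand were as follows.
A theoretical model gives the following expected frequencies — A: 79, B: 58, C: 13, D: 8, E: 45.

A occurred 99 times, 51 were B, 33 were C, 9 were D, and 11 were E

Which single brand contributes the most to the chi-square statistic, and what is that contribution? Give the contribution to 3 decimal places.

C, 30.769

cat         O        E   (O−E)²/E
A          99       79     5.0633
B          51       58     0.8448
C          33       13    30.7692
D           9        8     0.1250
E          11       45    25.6889
The largest term is for C: 30.769.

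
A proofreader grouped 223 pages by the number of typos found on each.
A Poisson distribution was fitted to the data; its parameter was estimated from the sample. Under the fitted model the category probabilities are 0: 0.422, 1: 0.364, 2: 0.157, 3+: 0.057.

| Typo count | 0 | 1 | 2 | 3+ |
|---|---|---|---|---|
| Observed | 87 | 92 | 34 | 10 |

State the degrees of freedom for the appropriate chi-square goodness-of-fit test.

There are k = 4 categories and 1 parameter estimated from the data, so df = 4 − 1 − 1 = 2.

2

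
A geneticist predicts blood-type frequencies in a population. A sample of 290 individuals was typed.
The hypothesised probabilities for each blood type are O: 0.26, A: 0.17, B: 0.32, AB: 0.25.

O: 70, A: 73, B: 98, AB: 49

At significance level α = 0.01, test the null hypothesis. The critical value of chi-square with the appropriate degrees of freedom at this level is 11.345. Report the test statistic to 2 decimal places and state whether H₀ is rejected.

19.69; reject

Expected counts E_i = n·p_i: 290×0.26 = 75.4, 290×0.17 = 49.3, 290×0.32 = 92.8, 290×0.25 = 72.5.
χ² = (70−75.4)²/75.4 + (73−49.3)²/49.3 + (98−92.8)²/92.8 + (49−72.5)²/72.5
   = 0.387 + 11.393 + 0.291 + 7.617
Sum = 19.69
df = 3. Since 19.69 > 11.345, we reject H₀.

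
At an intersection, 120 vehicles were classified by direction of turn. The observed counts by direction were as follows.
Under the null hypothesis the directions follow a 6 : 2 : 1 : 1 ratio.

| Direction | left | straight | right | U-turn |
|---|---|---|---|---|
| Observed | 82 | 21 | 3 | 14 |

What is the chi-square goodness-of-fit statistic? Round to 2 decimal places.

8.85

Ratio total = 10. Expected counts: 120×6/10 = 72, 120×2/10 = 24, 120×1/10 = 12, 120×1/10 = 12.
left: (82 − 72)²/72 = 100/72 = 1.389
straight: (21 − 24)²/24 = 9/24 = 0.375
right: (3 − 12)²/12 = 81/12 = 6.750
U-turn: (14 − 12)²/12 = 4/12 = 0.333
Sum = 8.85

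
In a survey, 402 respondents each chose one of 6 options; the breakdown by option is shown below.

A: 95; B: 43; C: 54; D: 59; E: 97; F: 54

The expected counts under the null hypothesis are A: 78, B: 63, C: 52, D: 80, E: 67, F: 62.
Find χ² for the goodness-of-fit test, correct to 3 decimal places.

χ² = (95−78)²/78 + (43−63)²/63 + (54−52)²/52 + (59−80)²/80 + (97−67)²/67 + (54−62)²/62
   = 3.7051 + 6.3492 + 0.0769 + 5.5125 + 13.4328 + 1.0323
Sum = 30.109

30.109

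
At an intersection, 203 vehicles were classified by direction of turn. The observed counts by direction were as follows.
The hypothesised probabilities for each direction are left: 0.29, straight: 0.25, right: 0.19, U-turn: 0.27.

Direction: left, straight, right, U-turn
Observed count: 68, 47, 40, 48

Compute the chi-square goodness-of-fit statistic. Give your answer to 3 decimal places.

2.592

Expected counts E_i = n·p_i: 203×0.29 = 58.87, 203×0.25 = 50.75, 203×0.19 = 38.57, 203×0.27 = 54.81.
χ² = (68−58.87)²/58.87 + (47−50.75)²/50.75 + (40−38.57)²/38.57 + (48−54.81)²/54.81
   = 1.4159 + 0.2771 + 0.0530 + 0.8461
Sum = 2.592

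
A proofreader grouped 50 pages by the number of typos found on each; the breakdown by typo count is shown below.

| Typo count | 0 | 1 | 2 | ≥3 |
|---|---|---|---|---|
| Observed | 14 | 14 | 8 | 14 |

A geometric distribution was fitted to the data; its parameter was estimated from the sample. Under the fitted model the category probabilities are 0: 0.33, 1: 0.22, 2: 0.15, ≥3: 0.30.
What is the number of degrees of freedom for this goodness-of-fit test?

There are k = 4 categories and 1 parameter estimated from the data, so df = 4 − 1 − 1 = 2.

2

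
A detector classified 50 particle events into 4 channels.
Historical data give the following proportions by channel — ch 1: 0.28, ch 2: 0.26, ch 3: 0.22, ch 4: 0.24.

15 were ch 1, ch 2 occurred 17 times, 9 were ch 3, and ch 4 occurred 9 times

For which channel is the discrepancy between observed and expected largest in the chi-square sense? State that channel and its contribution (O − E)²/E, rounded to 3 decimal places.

Expected counts E_i = n·p_i: 50×0.28 = 14, 50×0.26 = 13, 50×0.22 = 11, 50×0.24 = 12.
cat         O        E   (O−E)²/E
ch 1       15       14     0.0714
ch 2       17       13     1.2308
ch 3        9       11     0.3636
ch 4        9       12     0.7500
The largest term is for ch 2: 1.231.

ch 2, 1.231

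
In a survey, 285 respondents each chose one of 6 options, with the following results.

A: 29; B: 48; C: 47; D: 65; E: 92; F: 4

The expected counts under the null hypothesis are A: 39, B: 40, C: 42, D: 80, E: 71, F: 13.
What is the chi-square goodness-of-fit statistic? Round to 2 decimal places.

χ² = (29−39)²/39 + (48−40)²/40 + (47−42)²/42 + (65−80)²/80 + (92−71)²/71 + (4−13)²/13
   = 2.564 + 1.600 + 0.595 + 2.813 + 6.211 + 6.231
Sum = 20.01

20.01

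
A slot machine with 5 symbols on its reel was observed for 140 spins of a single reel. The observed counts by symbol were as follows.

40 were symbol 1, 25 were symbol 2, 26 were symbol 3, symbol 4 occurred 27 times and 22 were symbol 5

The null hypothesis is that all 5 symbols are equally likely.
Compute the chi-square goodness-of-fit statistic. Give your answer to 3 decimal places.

6.929

Expected count for each of the 5 categories: 140/5 = 28.
cat           O        E   (O−E)²/E
symbol 1     40       28     5.1429
symbol 2     25       28     0.3214
symbol 3     26       28     0.1429
symbol 4     27       28     0.0357
symbol 5     22       28     1.2857
Sum = 6.929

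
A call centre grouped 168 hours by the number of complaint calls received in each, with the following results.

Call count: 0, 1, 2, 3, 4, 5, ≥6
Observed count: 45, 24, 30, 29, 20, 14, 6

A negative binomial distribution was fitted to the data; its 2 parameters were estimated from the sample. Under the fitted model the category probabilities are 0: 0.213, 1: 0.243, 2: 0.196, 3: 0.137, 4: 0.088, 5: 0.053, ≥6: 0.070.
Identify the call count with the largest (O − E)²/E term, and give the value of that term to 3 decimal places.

1, 6.933

Expected counts E_i = n·p_i: 168×0.213 = 35.784, 168×0.243 = 40.824, 168×0.196 = 32.928, 168×0.137 = 23.016, 168×0.088 = 14.784, 168×0.053 = 8.904, 168×0.070 = 11.76.
cat         O        E   (O−E)²/E
0          45   35.784     2.3735
1          24   40.824     6.9333
2          30   32.928     0.2604
3          29   23.016     1.5558
4          20   14.784     1.8403
5          14    8.904     2.9166
≥6          6    11.76     2.8212
The largest term is for 1: 6.933.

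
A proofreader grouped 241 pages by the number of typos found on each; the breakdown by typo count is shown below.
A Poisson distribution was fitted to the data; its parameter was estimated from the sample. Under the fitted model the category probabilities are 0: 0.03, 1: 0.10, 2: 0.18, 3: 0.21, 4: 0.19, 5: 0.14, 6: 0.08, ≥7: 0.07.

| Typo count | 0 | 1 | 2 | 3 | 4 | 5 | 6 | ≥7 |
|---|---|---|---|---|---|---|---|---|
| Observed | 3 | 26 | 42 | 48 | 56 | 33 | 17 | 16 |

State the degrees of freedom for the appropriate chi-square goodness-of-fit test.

6

There are k = 8 categories and 1 parameter estimated from the data, so df = 8 − 1 − 1 = 6.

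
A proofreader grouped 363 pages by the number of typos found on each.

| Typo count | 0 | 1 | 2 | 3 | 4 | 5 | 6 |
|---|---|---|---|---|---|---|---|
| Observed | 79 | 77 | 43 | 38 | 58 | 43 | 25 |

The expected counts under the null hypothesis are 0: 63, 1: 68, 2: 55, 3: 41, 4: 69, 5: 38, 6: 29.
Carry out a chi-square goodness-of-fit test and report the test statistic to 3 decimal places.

0: (79 − 63)²/63 = 256/63 = 4.0635
1: (77 − 68)²/68 = 81/68 = 1.1912
2: (43 − 55)²/55 = 144/55 = 2.6182
3: (38 − 41)²/41 = 9/41 = 0.2195
4: (58 − 69)²/69 = 121/69 = 1.7536
5: (43 − 38)²/38 = 25/38 = 0.6579
6: (25 − 29)²/29 = 16/29 = 0.5517
Sum = 11.056

11.056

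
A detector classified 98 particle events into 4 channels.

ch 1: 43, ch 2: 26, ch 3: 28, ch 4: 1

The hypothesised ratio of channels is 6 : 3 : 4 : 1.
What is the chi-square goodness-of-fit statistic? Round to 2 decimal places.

Ratio total = 14. Expected counts: 98×6/14 = 42, 98×3/14 = 21, 98×4/14 = 28, 98×1/14 = 7.
ch 1: (43 − 42)²/42 = 1/42 = 0.024
ch 2: (26 − 21)²/21 = 25/21 = 1.190
ch 3: (28 − 28)²/28 = 0/28 = 0.000
ch 4: (1 − 7)²/7 = 36/7 = 5.143
Sum = 6.36

6.36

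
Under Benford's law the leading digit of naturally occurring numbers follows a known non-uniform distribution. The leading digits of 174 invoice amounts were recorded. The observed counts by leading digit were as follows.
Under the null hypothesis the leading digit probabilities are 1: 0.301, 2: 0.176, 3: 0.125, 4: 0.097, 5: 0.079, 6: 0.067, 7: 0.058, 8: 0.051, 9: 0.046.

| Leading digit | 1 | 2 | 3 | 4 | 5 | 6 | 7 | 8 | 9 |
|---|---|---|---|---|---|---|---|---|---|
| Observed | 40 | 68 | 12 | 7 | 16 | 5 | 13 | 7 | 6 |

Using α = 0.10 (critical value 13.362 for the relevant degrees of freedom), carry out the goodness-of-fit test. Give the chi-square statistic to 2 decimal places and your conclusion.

Expected counts E_i = n·p_i: 174×0.301 = 52.374, 174×0.176 = 30.624, 174×0.125 = 21.75, 174×0.097 = 16.878, 174×0.079 = 13.746, 174×0.067 = 11.658, 174×0.058 = 10.092, 174×0.051 = 8.874, 174×0.046 = 8.004.
χ² = (40−52.374)²/52.374 + (68−30.624)²/30.624 + (12−21.75)²/21.75 + (7−16.878)²/16.878 + (16−13.746)²/13.746 + (5−11.658)²/11.658 + (13−10.092)²/10.092 + (7−8.874)²/8.874 + (6−8.004)²/8.004
   = 2.924 + 45.617 + 4.371 + 5.781 + 0.370 + 3.802 + 0.838 + 0.396 + 0.502
Sum = 64.60
df = 8. Since 64.60 > 13.362, we reject H₀.

64.60; reject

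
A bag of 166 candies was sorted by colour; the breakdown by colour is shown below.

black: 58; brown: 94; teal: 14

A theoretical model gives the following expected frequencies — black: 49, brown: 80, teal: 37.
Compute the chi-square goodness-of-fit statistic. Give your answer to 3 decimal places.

black: (58 − 49)²/49 = 81/49 = 1.6531
brown: (94 − 80)²/80 = 196/80 = 2.4500
teal: (14 − 37)²/37 = 529/37 = 14.2973
Sum = 18.400

18.400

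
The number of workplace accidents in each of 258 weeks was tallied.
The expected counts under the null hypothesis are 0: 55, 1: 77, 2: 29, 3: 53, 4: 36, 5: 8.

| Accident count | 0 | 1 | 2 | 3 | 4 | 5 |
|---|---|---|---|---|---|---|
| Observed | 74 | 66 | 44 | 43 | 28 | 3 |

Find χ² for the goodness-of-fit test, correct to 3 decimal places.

0: (74 − 55)²/55 = 361/55 = 6.5636
1: (66 − 77)²/77 = 121/77 = 1.5714
2: (44 − 29)²/29 = 225/29 = 7.7586
3: (43 − 53)²/53 = 100/53 = 1.8868
4: (28 − 36)²/36 = 64/36 = 1.7778
5: (3 − 8)²/8 = 25/8 = 3.1250
Sum = 22.683

22.683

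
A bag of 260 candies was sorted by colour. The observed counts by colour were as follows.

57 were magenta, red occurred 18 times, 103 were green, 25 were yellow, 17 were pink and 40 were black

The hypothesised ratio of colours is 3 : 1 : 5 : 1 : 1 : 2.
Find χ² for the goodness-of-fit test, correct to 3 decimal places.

Ratio total = 13. Expected counts: 260×3/13 = 60, 260×1/13 = 20, 260×5/13 = 100, 260×1/13 = 20, 260×1/13 = 20, 260×2/13 = 40.
cat          O        E   (O−E)²/E
magenta     57       60     0.1500
red         18       20     0.2000
green      103      100     0.0900
yellow      25       20     1.2500
pink        17       20     0.4500
black       40       40     0.0000
Sum = 2.140

2.140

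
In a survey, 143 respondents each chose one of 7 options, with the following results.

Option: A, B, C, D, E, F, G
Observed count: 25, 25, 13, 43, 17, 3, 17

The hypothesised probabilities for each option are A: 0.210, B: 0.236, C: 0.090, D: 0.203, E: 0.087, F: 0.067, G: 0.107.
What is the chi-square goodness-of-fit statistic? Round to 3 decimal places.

Expected counts E_i = n·p_i: 143×0.210 = 30.03, 143×0.236 = 33.748, 143×0.090 = 12.87, 143×0.203 = 29.029, 143×0.087 = 12.441, 143×0.067 = 9.581, 143×0.107 = 15.301.
cat         O        E   (O−E)²/E
A          25    30.03     0.8425
B          25   33.748     2.2676
C          13    12.87     0.0013
D          43   29.029     6.7239
E          17   12.441     1.6706
F           3    9.581     4.5204
G          17   15.301     0.1887
Sum = 16.215

16.215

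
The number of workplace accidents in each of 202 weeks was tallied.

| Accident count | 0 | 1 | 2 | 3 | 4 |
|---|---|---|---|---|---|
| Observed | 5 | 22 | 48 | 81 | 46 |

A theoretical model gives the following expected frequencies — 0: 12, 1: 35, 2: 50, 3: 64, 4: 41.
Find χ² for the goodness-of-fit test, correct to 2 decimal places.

14.12

0: (5 − 12)²/12 = 49/12 = 4.083
1: (22 − 35)²/35 = 169/35 = 4.829
2: (48 − 50)²/50 = 4/50 = 0.080
3: (81 − 64)²/64 = 289/64 = 4.516
4: (46 − 41)²/41 = 25/41 = 0.610
Sum = 14.12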